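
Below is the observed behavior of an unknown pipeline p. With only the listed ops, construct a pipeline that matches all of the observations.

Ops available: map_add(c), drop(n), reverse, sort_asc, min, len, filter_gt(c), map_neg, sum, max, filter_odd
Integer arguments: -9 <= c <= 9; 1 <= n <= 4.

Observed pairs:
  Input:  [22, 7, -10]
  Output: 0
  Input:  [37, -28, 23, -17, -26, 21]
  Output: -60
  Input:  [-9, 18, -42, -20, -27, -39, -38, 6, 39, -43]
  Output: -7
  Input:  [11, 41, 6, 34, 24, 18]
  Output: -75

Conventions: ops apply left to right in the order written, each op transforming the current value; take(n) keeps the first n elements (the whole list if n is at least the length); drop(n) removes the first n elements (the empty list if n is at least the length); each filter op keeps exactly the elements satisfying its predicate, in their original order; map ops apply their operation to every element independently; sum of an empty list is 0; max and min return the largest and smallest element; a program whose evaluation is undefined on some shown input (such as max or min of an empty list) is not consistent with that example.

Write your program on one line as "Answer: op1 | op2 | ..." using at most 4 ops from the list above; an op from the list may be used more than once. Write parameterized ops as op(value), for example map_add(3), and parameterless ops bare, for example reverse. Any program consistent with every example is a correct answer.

sort_asc | map_neg | drop(4) | sum

Check, running the answer program on each example:
  [22, 7, -10] -> [-10, 7, 22] -> [10, -7, -22] -> [] -> 0
  [37, -28, 23, -17, -26, 21] -> [-28, -26, -17, 21, 23, 37] -> [28, 26, 17, -21, -23, -37] -> [-23, -37] -> -60
  [-9, 18, -42, -20, -27, -39, -38, 6, 39, -43] -> [-43, -42, -39, -38, -27, -20, -9, 6, 18, 39] -> [43, 42, 39, 38, 27, 20, 9, -6, -18, -39] -> [27, 20, 9, -6, -18, -39] -> -7
  [11, 41, 6, 34, 24, 18] -> [6, 11, 18, 24, 34, 41] -> [-6, -11, -18, -24, -34, -41] -> [-34, -41] -> -75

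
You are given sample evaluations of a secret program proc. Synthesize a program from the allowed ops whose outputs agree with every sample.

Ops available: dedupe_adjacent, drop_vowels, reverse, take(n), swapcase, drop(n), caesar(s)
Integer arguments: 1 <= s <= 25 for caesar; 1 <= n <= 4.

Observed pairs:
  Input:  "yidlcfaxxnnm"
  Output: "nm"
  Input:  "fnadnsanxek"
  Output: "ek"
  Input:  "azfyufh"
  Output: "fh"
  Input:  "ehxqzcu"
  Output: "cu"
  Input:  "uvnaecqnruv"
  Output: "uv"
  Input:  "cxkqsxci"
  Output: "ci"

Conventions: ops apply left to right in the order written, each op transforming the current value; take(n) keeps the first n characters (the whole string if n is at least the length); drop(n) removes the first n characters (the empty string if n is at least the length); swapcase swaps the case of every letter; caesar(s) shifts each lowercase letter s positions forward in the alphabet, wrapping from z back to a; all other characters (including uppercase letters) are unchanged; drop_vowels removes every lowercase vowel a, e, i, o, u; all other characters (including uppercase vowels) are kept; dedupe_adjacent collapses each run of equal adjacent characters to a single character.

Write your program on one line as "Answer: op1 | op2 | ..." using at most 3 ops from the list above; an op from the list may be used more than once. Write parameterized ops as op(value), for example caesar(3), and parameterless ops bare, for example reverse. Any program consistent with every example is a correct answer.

reverse | take(2) | reverse

Check, running the answer program on each example:
  "yidlcfaxxnnm" -> "mnnxxafcldiy" -> "mn" -> "nm"
  "fnadnsanxek" -> "kexnasndanf" -> "ke" -> "ek"
  "azfyufh" -> "hfuyfza" -> "hf" -> "fh"
  "ehxqzcu" -> "uczqxhe" -> "uc" -> "cu"
  "uvnaecqnruv" -> "vurnqceanvu" -> "vu" -> "uv"
  "cxkqsxci" -> "icxsqkxc" -> "ic" -> "ci"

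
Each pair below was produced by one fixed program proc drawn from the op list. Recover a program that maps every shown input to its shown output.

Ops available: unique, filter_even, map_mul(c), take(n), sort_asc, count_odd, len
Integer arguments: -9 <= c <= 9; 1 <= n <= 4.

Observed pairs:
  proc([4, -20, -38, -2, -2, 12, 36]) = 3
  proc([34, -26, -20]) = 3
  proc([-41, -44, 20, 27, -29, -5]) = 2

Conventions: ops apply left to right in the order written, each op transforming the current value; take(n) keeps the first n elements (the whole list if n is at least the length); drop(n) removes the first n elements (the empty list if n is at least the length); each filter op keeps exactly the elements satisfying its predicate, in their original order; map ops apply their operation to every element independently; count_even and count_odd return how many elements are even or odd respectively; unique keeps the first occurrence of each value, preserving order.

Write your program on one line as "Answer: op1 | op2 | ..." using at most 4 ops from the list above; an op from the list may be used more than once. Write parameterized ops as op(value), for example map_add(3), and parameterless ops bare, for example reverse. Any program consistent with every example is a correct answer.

filter_even | sort_asc | take(3) | len

Check, running the answer program on each example:
  [4, -20, -38, -2, -2, 12, 36] -> [4, -20, -38, -2, -2, 12, 36] -> [-38, -20, -2, -2, 4, 12, 36] -> [-38, -20, -2] -> 3
  [34, -26, -20] -> [34, -26, -20] -> [-26, -20, 34] -> [-26, -20, 34] -> 3
  [-41, -44, 20, 27, -29, -5] -> [-44, 20] -> [-44, 20] -> [-44, 20] -> 2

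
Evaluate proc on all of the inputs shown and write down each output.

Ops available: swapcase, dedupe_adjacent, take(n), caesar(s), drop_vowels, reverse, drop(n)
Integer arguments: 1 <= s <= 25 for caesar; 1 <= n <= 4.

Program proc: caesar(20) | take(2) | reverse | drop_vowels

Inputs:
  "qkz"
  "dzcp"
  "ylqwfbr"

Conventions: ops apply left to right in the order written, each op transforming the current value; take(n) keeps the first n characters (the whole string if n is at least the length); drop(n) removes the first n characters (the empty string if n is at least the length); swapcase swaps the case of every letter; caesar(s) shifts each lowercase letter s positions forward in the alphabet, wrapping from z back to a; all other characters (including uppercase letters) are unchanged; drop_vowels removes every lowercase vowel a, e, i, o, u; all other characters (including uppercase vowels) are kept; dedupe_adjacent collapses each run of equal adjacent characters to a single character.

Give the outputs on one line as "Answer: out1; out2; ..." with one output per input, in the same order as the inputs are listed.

"k"; "tx"; "fs"

Execution, op by op:
  "qkz" -> "ket" -> "ke" -> "ek" -> "k"
  "dzcp" -> "xtwj" -> "xt" -> "tx" -> "tx"
  "ylqwfbr" -> "sfkqzvl" -> "sf" -> "fs" -> "fs"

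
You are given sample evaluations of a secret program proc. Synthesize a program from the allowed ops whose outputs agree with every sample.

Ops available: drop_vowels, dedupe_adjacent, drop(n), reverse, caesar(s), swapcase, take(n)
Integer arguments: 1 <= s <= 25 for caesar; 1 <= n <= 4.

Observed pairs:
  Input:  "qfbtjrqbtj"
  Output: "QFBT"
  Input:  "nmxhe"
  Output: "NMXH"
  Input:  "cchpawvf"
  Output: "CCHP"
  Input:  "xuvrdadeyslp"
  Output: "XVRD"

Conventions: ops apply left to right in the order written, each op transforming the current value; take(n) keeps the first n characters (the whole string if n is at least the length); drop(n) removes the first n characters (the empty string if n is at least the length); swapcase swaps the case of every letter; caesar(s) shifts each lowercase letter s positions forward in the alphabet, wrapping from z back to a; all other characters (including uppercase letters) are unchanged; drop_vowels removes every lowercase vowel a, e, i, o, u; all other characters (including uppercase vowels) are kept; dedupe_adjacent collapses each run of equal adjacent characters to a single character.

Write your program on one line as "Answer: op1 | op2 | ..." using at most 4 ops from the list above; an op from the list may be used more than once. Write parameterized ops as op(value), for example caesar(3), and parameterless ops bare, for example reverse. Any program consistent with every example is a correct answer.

drop_vowels | take(4) | swapcase

Check, running the answer program on each example:
  "qfbtjrqbtj" -> "qfbtjrqbtj" -> "qfbt" -> "QFBT"
  "nmxhe" -> "nmxh" -> "nmxh" -> "NMXH"
  "cchpawvf" -> "cchpwvf" -> "cchp" -> "CCHP"
  "xuvrdadeyslp" -> "xvrddyslp" -> "xvrd" -> "XVRD"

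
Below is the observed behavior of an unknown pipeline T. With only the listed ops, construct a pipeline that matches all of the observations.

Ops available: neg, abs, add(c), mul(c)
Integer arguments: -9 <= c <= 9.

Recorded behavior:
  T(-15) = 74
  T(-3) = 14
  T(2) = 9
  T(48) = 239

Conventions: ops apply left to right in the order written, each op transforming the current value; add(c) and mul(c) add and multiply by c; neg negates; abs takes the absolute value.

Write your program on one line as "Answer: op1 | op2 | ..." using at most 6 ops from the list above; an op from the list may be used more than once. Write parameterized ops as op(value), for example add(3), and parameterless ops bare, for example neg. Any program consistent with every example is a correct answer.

abs | neg | mul(5) | neg | add(-1)

Check, running the answer program on each example:
  -15 -> 15 -> -15 -> -75 -> 75 -> 74
  -3 -> 3 -> -3 -> -15 -> 15 -> 14
  2 -> 2 -> -2 -> -10 -> 10 -> 9
  48 -> 48 -> -48 -> -240 -> 240 -> 239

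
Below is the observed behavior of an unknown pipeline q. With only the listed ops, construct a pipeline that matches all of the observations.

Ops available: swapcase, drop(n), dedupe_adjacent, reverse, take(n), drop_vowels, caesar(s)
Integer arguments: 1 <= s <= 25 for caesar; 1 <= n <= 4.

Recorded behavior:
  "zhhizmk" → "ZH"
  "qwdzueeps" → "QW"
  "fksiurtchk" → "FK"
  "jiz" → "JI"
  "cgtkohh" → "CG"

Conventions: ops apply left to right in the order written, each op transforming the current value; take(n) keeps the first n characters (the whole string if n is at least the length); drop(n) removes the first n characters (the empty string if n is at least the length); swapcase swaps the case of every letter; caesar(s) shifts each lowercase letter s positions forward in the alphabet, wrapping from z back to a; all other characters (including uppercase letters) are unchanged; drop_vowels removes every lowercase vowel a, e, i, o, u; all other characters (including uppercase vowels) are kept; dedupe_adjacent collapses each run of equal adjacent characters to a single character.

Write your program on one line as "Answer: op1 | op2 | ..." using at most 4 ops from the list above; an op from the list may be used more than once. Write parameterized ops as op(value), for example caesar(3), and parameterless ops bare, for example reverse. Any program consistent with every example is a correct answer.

swapcase | dedupe_adjacent | take(2)

Check, running the answer program on each example:
  "zhhizmk" -> "ZHHIZMK" -> "ZHIZMK" -> "ZH"
  "qwdzueeps" -> "QWDZUEEPS" -> "QWDZUEPS" -> "QW"
  "fksiurtchk" -> "FKSIURTCHK" -> "FKSIURTCHK" -> "FK"
  "jiz" -> "JIZ" -> "JIZ" -> "JI"
  "cgtkohh" -> "CGTKOHH" -> "CGTKOH" -> "CG"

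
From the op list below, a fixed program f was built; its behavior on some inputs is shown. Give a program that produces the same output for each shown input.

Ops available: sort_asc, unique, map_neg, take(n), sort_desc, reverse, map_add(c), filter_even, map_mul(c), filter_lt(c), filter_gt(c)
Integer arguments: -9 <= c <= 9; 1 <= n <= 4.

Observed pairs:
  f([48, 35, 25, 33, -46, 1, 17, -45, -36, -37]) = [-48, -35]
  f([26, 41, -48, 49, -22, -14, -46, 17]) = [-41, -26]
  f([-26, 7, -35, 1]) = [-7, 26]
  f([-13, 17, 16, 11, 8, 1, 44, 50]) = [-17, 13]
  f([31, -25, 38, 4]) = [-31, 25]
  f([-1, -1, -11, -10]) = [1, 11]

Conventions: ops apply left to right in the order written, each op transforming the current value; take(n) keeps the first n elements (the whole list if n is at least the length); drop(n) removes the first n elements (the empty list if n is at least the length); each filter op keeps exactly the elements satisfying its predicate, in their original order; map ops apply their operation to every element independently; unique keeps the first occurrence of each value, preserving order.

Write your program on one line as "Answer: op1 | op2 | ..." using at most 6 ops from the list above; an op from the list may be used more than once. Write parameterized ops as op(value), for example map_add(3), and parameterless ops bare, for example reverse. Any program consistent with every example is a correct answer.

unique | take(2) | map_neg | sort_desc | reverse

Check, running the answer program on each example:
  [48, 35, 25, 33, -46, 1, 17, -45, -36, -37] -> [48, 35, 25, 33, -46, 1, 17, -45, -36, -37] -> [48, 35] -> [-48, -35] -> [-35, -48] -> [-48, -35]
  [26, 41, -48, 49, -22, -14, -46, 17] -> [26, 41, -48, 49, -22, -14, -46, 17] -> [26, 41] -> [-26, -41] -> [-26, -41] -> [-41, -26]
  [-26, 7, -35, 1] -> [-26, 7, -35, 1] -> [-26, 7] -> [26, -7] -> [26, -7] -> [-7, 26]
  [-13, 17, 16, 11, 8, 1, 44, 50] -> [-13, 17, 16, 11, 8, 1, 44, 50] -> [-13, 17] -> [13, -17] -> [13, -17] -> [-17, 13]
  [31, -25, 38, 4] -> [31, -25, 38, 4] -> [31, -25] -> [-31, 25] -> [25, -31] -> [-31, 25]
  [-1, -1, -11, -10] -> [-1, -11, -10] -> [-1, -11] -> [1, 11] -> [11, 1] -> [1, 11]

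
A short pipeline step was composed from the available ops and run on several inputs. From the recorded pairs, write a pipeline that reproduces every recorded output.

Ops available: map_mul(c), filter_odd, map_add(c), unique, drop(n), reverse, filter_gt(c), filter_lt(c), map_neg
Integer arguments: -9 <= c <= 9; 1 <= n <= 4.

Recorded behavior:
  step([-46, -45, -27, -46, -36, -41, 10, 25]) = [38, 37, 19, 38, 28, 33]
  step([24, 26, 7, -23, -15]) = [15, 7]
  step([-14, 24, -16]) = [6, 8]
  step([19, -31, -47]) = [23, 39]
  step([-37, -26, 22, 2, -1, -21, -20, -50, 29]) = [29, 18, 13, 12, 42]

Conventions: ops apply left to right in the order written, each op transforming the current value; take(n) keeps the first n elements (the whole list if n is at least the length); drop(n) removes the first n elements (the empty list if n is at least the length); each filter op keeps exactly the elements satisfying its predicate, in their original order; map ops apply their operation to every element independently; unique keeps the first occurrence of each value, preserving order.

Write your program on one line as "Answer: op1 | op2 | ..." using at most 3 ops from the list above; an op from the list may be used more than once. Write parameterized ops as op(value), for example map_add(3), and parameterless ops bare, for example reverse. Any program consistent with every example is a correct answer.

map_add(8) | map_neg | filter_gt(-6)

Check, running the answer program on each example:
  [-46, -45, -27, -46, -36, -41, 10, 25] -> [-38, -37, -19, -38, -28, -33, 18, 33] -> [38, 37, 19, 38, 28, 33, -18, -33] -> [38, 37, 19, 38, 28, 33]
  [24, 26, 7, -23, -15] -> [32, 34, 15, -15, -7] -> [-32, -34, -15, 15, 7] -> [15, 7]
  [-14, 24, -16] -> [-6, 32, -8] -> [6, -32, 8] -> [6, 8]
  [19, -31, -47] -> [27, -23, -39] -> [-27, 23, 39] -> [23, 39]
  [-37, -26, 22, 2, -1, -21, -20, -50, 29] -> [-29, -18, 30, 10, 7, -13, -12, -42, 37] -> [29, 18, -30, -10, -7, 13, 12, 42, -37] -> [29, 18, 13, 12, 42]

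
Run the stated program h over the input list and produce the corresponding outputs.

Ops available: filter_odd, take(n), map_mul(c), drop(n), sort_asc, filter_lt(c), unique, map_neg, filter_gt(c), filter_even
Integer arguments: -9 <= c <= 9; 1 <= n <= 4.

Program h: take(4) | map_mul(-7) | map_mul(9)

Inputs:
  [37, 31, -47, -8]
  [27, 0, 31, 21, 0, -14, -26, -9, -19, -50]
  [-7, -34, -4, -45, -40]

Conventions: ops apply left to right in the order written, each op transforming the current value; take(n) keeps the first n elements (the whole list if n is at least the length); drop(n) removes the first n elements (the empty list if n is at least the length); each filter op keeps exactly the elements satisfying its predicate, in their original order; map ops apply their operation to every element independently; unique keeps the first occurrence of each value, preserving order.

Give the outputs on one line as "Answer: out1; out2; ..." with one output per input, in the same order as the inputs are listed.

[-2331, -1953, 2961, 504]; [-1701, 0, -1953, -1323]; [441, 2142, 252, 2835]

Execution, op by op:
  [37, 31, -47, -8] -> [37, 31, -47, -8] -> [-259, -217, 329, 56] -> [-2331, -1953, 2961, 504]
  [27, 0, 31, 21, 0, -14, -26, -9, -19, -50] -> [27, 0, 31, 21] -> [-189, 0, -217, -147] -> [-1701, 0, -1953, -1323]
  [-7, -34, -4, -45, -40] -> [-7, -34, -4, -45] -> [49, 238, 28, 315] -> [441, 2142, 252, 2835]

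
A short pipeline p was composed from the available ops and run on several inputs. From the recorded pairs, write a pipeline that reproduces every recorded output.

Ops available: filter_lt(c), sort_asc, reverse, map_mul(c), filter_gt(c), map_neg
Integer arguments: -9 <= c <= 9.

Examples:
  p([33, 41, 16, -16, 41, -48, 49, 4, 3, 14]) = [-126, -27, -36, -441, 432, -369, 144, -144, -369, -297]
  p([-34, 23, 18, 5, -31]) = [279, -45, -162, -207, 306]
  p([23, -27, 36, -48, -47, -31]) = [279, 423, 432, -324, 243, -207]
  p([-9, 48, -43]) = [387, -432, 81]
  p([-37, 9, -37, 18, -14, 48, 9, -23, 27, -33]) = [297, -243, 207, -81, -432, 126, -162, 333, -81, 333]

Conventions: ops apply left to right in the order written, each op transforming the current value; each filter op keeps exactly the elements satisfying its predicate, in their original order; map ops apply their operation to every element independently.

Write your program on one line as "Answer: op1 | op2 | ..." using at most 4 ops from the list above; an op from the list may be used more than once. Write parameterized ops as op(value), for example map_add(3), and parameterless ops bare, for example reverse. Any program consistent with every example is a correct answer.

reverse | map_neg | map_mul(9)

Check, running the answer program on each example:
  [33, 41, 16, -16, 41, -48, 49, 4, 3, 14] -> [14, 3, 4, 49, -48, 41, -16, 16, 41, 33] -> [-14, -3, -4, -49, 48, -41, 16, -16, -41, -33] -> [-126, -27, -36, -441, 432, -369, 144, -144, -369, -297]
  [-34, 23, 18, 5, -31] -> [-31, 5, 18, 23, -34] -> [31, -5, -18, -23, 34] -> [279, -45, -162, -207, 306]
  [23, -27, 36, -48, -47, -31] -> [-31, -47, -48, 36, -27, 23] -> [31, 47, 48, -36, 27, -23] -> [279, 423, 432, -324, 243, -207]
  [-9, 48, -43] -> [-43, 48, -9] -> [43, -48, 9] -> [387, -432, 81]
  [-37, 9, -37, 18, -14, 48, 9, -23, 27, -33] -> [-33, 27, -23, 9, 48, -14, 18, -37, 9, -37] -> [33, -27, 23, -9, -48, 14, -18, 37, -9, 37] -> [297, -243, 207, -81, -432, 126, -162, 333, -81, 333]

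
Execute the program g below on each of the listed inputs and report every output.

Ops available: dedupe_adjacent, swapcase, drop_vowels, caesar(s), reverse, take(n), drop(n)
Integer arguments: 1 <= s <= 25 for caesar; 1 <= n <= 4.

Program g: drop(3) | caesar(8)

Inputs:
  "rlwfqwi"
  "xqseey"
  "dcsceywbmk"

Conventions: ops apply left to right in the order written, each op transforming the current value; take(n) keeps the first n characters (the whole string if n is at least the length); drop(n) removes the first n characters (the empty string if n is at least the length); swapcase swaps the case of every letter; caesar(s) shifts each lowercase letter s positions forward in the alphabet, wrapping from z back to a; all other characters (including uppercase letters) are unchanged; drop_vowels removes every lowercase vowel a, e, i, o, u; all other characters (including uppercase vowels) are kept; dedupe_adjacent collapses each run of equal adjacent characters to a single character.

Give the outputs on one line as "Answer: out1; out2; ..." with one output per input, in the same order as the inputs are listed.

Execution, op by op:
  "rlwfqwi" -> "fqwi" -> "nyeq"
  "xqseey" -> "eey" -> "mmg"
  "dcsceywbmk" -> "ceywbmk" -> "kmgejus"

"nyeq"; "mmg"; "kmgejus"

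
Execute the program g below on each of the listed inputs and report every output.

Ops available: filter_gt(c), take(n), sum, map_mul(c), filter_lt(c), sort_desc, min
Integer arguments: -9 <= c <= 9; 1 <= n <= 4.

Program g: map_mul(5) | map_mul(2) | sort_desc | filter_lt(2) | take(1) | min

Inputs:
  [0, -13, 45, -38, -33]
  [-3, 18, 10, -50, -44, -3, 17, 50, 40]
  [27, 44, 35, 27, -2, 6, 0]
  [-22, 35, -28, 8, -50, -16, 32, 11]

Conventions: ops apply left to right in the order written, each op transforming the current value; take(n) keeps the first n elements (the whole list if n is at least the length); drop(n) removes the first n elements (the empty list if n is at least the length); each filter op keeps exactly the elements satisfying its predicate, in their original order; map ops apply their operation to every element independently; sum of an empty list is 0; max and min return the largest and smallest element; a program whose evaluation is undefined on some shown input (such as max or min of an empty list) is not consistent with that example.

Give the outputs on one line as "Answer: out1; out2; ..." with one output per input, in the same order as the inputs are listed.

Execution, op by op:
  [0, -13, 45, -38, -33] -> [0, -65, 225, -190, -165] -> [0, -130, 450, -380, -330] -> [450, 0, -130, -330, -380] -> [0, -130, -330, -380] -> [0] -> 0
  [-3, 18, 10, -50, -44, -3, 17, 50, 40] -> [-15, 90, 50, -250, -220, -15, 85, 250, 200] -> [-30, 180, 100, -500, -440, -30, 170, 500, 400] -> [500, 400, 180, 170, 100, -30, -30, -440, -500] -> [-30, -30, -440, -500] -> [-30] -> -30
  [27, 44, 35, 27, -2, 6, 0] -> [135, 220, 175, 135, -10, 30, 0] -> [270, 440, 350, 270, -20, 60, 0] -> [440, 350, 270, 270, 60, 0, -20] -> [0, -20] -> [0] -> 0
  [-22, 35, -28, 8, -50, -16, 32, 11] -> [-110, 175, -140, 40, -250, -80, 160, 55] -> [-220, 350, -280, 80, -500, -160, 320, 110] -> [350, 320, 110, 80, -160, -220, -280, -500] -> [-160, -220, -280, -500] -> [-160] -> -160

0; -30; 0; -160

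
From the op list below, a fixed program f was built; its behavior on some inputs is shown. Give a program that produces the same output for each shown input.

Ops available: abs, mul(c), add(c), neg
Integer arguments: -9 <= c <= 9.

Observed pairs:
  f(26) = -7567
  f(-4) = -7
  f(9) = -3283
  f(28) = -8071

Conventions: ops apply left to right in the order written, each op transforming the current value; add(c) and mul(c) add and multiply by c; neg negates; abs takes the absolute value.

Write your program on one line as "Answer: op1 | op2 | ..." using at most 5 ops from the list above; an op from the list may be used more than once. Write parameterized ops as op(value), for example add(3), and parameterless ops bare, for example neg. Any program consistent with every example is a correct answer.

add(4) | mul(9) | mul(-4) | add(-1) | mul(7)

Check, running the answer program on each example:
  26 -> 30 -> 270 -> -1080 -> -1081 -> -7567
  -4 -> 0 -> 0 -> 0 -> -1 -> -7
  9 -> 13 -> 117 -> -468 -> -469 -> -3283
  28 -> 32 -> 288 -> -1152 -> -1153 -> -8071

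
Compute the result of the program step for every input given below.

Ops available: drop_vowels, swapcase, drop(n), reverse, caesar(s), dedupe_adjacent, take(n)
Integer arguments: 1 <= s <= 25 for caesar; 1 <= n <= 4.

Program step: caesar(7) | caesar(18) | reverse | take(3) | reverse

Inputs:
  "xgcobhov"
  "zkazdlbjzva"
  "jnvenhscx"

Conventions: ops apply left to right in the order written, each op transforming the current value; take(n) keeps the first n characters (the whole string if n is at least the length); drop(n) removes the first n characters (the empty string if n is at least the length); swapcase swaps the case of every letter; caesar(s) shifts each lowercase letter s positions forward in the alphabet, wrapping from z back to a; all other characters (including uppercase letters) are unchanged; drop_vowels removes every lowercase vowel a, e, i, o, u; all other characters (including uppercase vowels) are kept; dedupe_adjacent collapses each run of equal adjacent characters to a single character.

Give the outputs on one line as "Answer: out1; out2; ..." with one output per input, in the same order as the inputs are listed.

"gnu"; "yuz"; "rbw"

Execution, op by op:
  "xgcobhov" -> "enjviovc" -> "wfbnagnu" -> "unganbfw" -> "ung" -> "gnu"
  "zkazdlbjzva" -> "grhgksiqgch" -> "yjzyckaiyuz" -> "zuyiakcyzjy" -> "zuy" -> "yuz"
  "jnvenhscx" -> "qucluozje" -> "imudmgrbw" -> "wbrgmdumi" -> "wbr" -> "rbw"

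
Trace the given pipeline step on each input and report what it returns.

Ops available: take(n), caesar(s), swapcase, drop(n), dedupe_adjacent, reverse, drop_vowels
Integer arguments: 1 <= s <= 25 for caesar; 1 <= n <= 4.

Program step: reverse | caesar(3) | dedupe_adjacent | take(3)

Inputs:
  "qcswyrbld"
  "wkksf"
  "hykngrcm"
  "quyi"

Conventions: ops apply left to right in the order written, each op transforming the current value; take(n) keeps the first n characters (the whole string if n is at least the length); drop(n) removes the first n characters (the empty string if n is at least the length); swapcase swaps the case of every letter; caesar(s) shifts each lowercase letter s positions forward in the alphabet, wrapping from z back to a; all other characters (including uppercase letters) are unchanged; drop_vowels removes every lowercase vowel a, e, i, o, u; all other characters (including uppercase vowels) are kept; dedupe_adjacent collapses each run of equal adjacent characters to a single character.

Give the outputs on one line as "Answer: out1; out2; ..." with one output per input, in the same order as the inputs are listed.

"goe"; "ivn"; "pfu"; "lbx"

Execution, op by op:
  "qcswyrbld" -> "dlbrywscq" -> "goeubzvft" -> "goeubzvft" -> "goe"
  "wkksf" -> "fskkw" -> "ivnnz" -> "ivnz" -> "ivn"
  "hykngrcm" -> "mcrgnkyh" -> "pfujqnbk" -> "pfujqnbk" -> "pfu"
  "quyi" -> "iyuq" -> "lbxt" -> "lbxt" -> "lbx"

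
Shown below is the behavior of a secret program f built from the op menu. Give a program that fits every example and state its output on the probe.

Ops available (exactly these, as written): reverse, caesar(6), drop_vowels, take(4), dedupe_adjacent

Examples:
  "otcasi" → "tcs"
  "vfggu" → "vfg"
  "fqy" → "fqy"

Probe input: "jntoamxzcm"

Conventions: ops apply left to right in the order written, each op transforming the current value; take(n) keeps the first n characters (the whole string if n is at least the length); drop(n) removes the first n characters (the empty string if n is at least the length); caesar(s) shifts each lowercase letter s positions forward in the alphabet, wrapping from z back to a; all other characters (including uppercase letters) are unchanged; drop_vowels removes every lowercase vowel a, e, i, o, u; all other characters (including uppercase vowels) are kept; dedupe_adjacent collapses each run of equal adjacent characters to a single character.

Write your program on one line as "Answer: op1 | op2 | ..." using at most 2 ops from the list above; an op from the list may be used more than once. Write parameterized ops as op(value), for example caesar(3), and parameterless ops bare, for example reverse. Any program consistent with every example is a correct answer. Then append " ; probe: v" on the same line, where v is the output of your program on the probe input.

drop_vowels | dedupe_adjacent ; probe: "jntmxzcm"

Check, running the answer program on each example:
  "otcasi" -> "tcs" -> "tcs"
  "vfggu" -> "vfgg" -> "vfg"
  "fqy" -> "fqy" -> "fqy"
  probe: "jntoamxzcm" -> "jntmxzcm" -> "jntmxzcm"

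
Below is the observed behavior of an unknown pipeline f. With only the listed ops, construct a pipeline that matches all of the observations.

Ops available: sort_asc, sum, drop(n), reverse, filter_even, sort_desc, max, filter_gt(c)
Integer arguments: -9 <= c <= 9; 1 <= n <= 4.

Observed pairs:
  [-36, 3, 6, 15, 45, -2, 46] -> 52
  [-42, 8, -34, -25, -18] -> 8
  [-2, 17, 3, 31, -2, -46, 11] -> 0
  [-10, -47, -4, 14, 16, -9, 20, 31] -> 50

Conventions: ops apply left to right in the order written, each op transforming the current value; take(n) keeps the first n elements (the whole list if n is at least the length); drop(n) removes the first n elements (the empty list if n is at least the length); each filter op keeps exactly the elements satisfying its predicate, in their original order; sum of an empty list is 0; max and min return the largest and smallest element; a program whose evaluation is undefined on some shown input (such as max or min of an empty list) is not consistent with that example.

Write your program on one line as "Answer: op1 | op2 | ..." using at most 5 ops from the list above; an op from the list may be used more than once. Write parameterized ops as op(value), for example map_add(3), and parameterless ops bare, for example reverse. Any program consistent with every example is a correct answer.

filter_gt(3) | reverse | filter_even | sum

Check, running the answer program on each example:
  [-36, 3, 6, 15, 45, -2, 46] -> [6, 15, 45, 46] -> [46, 45, 15, 6] -> [46, 6] -> 52
  [-42, 8, -34, -25, -18] -> [8] -> [8] -> [8] -> 8
  [-2, 17, 3, 31, -2, -46, 11] -> [17, 31, 11] -> [11, 31, 17] -> [] -> 0
  [-10, -47, -4, 14, 16, -9, 20, 31] -> [14, 16, 20, 31] -> [31, 20, 16, 14] -> [20, 16, 14] -> 50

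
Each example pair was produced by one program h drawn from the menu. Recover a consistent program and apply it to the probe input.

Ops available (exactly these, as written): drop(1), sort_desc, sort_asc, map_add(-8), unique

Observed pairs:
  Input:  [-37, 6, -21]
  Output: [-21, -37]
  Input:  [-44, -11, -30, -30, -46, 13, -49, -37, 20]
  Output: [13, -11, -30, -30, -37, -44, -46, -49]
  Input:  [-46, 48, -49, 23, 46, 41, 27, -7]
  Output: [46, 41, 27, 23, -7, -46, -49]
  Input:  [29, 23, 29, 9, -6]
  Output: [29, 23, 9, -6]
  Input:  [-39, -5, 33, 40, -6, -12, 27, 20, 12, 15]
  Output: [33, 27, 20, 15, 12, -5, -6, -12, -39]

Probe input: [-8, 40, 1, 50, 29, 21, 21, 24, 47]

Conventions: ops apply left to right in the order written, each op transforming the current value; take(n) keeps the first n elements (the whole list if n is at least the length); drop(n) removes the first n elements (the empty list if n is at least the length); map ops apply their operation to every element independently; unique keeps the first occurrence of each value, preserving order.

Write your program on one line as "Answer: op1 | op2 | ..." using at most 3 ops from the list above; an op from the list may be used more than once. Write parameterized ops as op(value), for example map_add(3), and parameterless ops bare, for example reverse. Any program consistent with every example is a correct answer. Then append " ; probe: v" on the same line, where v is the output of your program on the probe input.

sort_desc | drop(1) ; probe: [47, 40, 29, 24, 21, 21, 1, -8]

Check, running the answer program on each example:
  [-37, 6, -21] -> [6, -21, -37] -> [-21, -37]
  [-44, -11, -30, -30, -46, 13, -49, -37, 20] -> [20, 13, -11, -30, -30, -37, -44, -46, -49] -> [13, -11, -30, -30, -37, -44, -46, -49]
  [-46, 48, -49, 23, 46, 41, 27, -7] -> [48, 46, 41, 27, 23, -7, -46, -49] -> [46, 41, 27, 23, -7, -46, -49]
  [29, 23, 29, 9, -6] -> [29, 29, 23, 9, -6] -> [29, 23, 9, -6]
  [-39, -5, 33, 40, -6, -12, 27, 20, 12, 15] -> [40, 33, 27, 20, 15, 12, -5, -6, -12, -39] -> [33, 27, 20, 15, 12, -5, -6, -12, -39]
  probe: [-8, 40, 1, 50, 29, 21, 21, 24, 47] -> [50, 47, 40, 29, 24, 21, 21, 1, -8] -> [47, 40, 29, 24, 21, 21, 1, -8]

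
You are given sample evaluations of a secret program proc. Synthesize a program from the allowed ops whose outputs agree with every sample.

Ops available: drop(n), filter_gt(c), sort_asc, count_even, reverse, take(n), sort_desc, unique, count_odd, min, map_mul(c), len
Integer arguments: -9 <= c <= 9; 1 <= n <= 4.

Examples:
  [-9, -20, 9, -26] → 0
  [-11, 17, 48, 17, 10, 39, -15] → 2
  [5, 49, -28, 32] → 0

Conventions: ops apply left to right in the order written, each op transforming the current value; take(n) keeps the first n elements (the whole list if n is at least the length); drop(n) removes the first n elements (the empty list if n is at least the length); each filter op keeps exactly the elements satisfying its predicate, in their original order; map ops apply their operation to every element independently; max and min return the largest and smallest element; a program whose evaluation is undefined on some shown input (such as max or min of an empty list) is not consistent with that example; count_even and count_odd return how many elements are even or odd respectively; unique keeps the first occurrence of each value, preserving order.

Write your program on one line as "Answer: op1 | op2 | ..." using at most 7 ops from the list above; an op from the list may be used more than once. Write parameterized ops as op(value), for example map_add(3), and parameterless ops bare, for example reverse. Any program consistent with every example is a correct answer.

sort_asc | drop(3) | reverse | unique | drop(1) | count_odd

Check, running the answer program on each example:
  [-9, -20, 9, -26] -> [-26, -20, -9, 9] -> [9] -> [9] -> [9] -> [] -> 0
  [-11, 17, 48, 17, 10, 39, -15] -> [-15, -11, 10, 17, 17, 39, 48] -> [17, 17, 39, 48] -> [48, 39, 17, 17] -> [48, 39, 17] -> [39, 17] -> 2
  [5, 49, -28, 32] -> [-28, 5, 32, 49] -> [49] -> [49] -> [49] -> [] -> 0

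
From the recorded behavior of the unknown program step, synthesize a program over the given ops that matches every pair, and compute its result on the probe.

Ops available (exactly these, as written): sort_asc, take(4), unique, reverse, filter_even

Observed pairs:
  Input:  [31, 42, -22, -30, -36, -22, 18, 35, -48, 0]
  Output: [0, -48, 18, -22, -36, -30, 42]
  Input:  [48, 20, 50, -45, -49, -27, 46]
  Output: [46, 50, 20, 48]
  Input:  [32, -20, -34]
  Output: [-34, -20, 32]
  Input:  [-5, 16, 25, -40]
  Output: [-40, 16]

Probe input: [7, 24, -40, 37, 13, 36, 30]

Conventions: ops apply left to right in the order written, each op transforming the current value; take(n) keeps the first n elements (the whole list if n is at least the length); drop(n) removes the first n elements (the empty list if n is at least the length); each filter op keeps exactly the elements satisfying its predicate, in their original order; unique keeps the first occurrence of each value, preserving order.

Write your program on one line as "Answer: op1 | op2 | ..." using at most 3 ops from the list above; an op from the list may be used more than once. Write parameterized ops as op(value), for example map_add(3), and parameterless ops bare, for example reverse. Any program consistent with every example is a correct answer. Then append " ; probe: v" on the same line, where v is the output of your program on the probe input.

reverse | filter_even | unique ; probe: [30, 36, -40, 24]

Check, running the answer program on each example:
  [31, 42, -22, -30, -36, -22, 18, 35, -48, 0] -> [0, -48, 35, 18, -22, -36, -30, -22, 42, 31] -> [0, -48, 18, -22, -36, -30, -22, 42] -> [0, -48, 18, -22, -36, -30, 42]
  [48, 20, 50, -45, -49, -27, 46] -> [46, -27, -49, -45, 50, 20, 48] -> [46, 50, 20, 48] -> [46, 50, 20, 48]
  [32, -20, -34] -> [-34, -20, 32] -> [-34, -20, 32] -> [-34, -20, 32]
  [-5, 16, 25, -40] -> [-40, 25, 16, -5] -> [-40, 16] -> [-40, 16]
  probe: [7, 24, -40, 37, 13, 36, 30] -> [30, 36, 13, 37, -40, 24, 7] -> [30, 36, -40, 24] -> [30, 36, -40, 24]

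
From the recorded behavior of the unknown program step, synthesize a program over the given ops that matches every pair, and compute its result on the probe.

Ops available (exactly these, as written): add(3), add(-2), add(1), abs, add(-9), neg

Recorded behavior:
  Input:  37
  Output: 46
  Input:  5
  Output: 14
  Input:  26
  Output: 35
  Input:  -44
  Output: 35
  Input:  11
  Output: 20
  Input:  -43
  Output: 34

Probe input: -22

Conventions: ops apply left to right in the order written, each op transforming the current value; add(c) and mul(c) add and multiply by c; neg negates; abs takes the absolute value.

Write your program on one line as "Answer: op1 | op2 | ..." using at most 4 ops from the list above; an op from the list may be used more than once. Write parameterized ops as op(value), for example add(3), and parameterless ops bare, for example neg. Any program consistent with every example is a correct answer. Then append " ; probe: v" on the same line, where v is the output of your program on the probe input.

neg | add(-9) | abs ; probe: 13

Check, running the answer program on each example:
  37 -> -37 -> -46 -> 46
  5 -> -5 -> -14 -> 14
  26 -> -26 -> -35 -> 35
  -44 -> 44 -> 35 -> 35
  11 -> -11 -> -20 -> 20
  -43 -> 43 -> 34 -> 34
  probe: -22 -> 22 -> 13 -> 13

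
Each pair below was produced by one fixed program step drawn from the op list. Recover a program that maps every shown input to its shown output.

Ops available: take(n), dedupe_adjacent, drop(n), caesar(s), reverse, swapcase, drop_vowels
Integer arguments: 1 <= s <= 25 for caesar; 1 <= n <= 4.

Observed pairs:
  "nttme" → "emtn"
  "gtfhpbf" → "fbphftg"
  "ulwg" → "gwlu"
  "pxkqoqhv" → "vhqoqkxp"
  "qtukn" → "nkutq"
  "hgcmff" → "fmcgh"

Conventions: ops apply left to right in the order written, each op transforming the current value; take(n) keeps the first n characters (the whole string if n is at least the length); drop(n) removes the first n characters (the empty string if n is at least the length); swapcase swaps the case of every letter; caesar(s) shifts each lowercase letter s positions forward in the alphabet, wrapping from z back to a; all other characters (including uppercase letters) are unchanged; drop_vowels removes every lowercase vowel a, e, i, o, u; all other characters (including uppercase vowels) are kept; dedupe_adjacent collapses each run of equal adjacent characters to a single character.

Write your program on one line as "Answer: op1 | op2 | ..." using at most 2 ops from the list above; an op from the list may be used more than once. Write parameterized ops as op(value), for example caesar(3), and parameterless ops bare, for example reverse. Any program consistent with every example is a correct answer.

reverse | dedupe_adjacent

Check, running the answer program on each example:
  "nttme" -> "emttn" -> "emtn"
  "gtfhpbf" -> "fbphftg" -> "fbphftg"
  "ulwg" -> "gwlu" -> "gwlu"
  "pxkqoqhv" -> "vhqoqkxp" -> "vhqoqkxp"
  "qtukn" -> "nkutq" -> "nkutq"
  "hgcmff" -> "ffmcgh" -> "fmcgh"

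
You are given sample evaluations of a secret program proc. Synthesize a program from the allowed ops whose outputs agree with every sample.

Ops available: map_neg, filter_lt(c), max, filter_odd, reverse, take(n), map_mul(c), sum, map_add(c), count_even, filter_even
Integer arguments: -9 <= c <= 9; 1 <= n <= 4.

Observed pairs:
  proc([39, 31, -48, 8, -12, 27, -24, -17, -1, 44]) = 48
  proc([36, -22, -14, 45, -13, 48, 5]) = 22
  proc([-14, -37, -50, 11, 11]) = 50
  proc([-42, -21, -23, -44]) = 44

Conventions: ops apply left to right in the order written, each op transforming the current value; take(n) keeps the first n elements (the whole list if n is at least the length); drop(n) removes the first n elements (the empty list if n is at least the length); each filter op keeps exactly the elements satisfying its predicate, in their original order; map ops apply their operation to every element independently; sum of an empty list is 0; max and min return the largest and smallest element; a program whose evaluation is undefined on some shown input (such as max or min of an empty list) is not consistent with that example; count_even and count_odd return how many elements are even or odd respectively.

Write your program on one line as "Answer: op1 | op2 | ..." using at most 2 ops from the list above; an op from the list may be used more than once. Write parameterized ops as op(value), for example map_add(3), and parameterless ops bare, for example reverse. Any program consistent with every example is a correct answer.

map_mul(-1) | max

Check, running the answer program on each example:
  [39, 31, -48, 8, -12, 27, -24, -17, -1, 44] -> [-39, -31, 48, -8, 12, -27, 24, 17, 1, -44] -> 48
  [36, -22, -14, 45, -13, 48, 5] -> [-36, 22, 14, -45, 13, -48, -5] -> 22
  [-14, -37, -50, 11, 11] -> [14, 37, 50, -11, -11] -> 50
  [-42, -21, -23, -44] -> [42, 21, 23, 44] -> 44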